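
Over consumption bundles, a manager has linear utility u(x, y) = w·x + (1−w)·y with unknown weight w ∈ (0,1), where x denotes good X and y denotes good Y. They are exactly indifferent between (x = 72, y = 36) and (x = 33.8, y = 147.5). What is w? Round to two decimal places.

Indifference: w·72 + (1−w)·36 = w·33.8 + (1−w)·147.5.
w·(72−33.8) = (1−w)·(147.5−36), i.e. w·38.2 = (1−w)·111.5.
So w/(1−w) = 111.5/38.2 = 2.9188, giving w = 111.5/(38.2+111.5) = 0.74.

w = 0.74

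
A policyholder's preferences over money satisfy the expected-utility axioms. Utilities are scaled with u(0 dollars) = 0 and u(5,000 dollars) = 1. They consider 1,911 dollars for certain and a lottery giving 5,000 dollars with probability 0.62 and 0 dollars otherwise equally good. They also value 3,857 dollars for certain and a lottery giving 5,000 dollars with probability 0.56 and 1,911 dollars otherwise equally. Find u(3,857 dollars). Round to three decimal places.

First, u(1,911 dollars) = 0.62·u(5,000 dollars) + 0.38·u(0 dollars) = 0.62.
The second indifference gives u(3,857 dollars) = 0.56·u(5,000 dollars) + 0.44·u(1,911 dollars) = 0.56·1.00 + 0.44·0.62 = 0.8328.

0.833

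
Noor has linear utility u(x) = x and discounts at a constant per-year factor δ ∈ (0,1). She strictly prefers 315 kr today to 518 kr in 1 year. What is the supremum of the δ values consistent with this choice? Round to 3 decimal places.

δ < 0.608

Comparing present values: 315 > δ·518.
Dividing through by 518 gives δ < 0.60811.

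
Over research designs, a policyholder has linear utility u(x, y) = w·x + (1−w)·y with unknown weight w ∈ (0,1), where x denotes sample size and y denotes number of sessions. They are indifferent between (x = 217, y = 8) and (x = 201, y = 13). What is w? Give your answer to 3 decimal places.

w = 0.238

Equating utilities: w·217 + (1−w)·8 = w·201 + (1−w)·13.
w·(217−201) = (1−w)·(13−8), i.e. w·16 = (1−w)·5.
The marginal rate of substitution is 5/16, so w = 5/(16+5) = 0.238.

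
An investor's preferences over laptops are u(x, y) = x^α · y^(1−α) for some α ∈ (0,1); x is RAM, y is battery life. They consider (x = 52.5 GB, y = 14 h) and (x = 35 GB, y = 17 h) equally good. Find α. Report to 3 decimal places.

α ≈ 0.324

Indifference: 52.5^α · 14^(1−α) = 35^α · 17^(1−α).
(52.5/35)^α = (17/14)^(1−α); take logs: α·ln(52.5/35) = (1−α)·ln(17/14), i.e. α·0.405465 = (1−α)·0.194156.
Thus α·(0.599621) = 0.194156, so α = 0.194156/0.599621 ≈ 0.324.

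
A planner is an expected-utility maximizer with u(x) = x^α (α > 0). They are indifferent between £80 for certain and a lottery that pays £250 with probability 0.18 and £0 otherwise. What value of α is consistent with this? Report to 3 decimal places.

α ≈ 1.505

Since u(0) = 0, the lottery's EU is 0.18·250^α.
Indifference: 80^α = 0.18·250^α, so (80/250)^α = 0.18.
Take logs: α = ln 0.18 / ln(80/250) ≈ 1.50496.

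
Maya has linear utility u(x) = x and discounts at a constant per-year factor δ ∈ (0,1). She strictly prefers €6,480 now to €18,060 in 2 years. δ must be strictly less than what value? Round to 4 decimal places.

Comparing present values: 6480 > δ^2·18060.
Dividing by 18060: δ^2 < 0.35880. Both sides are positive, so the square root keeps the direction.
δ < (6480/18060)^(1/2) ≈ 0.5990.

δ < 0.5990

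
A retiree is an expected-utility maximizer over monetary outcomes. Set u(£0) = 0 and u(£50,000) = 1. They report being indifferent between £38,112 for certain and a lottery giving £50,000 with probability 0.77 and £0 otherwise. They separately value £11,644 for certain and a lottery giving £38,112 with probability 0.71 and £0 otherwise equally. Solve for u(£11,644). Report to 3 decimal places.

The first gamble pins u(£38,112): it must equal 0.77·1 + 0.23·0 = 0.77.
The second indifference gives u(£11,644) = 0.71·u(£38,112) + 0.29·u(£0) = 0.71·0.77 + 0.29·0.00 = 0.5467.

0.547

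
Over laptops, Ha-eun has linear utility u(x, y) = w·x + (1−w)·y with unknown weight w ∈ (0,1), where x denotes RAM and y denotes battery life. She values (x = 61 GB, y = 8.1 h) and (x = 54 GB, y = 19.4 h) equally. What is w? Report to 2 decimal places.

u(61,8.1) = u(54,19.4) means w·61 + (1−w)·8.1 = w·54 + (1−w)·19.4.
w·(61−54) = (1−w)·(19.4−8.1), i.e. w·7 = (1−w)·11.3.
So w/(1−w) = 11.3/7 = 1.6143, giving w = 11.3/(7+11.3) = 0.62.

w = 0.62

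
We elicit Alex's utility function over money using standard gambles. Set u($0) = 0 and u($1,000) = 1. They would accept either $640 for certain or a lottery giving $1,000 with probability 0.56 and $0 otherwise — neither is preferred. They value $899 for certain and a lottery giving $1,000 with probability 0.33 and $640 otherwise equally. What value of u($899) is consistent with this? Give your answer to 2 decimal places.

0.71

From the first indifference, u($640) = 0.56·u($1,000) + 0.44·u($0) = 0.56·1 + 0.44·0 = 0.56.
The second indifference gives u($899) = 0.33·u($1,000) + 0.67·u($640) = 0.33·1.00 + 0.67·0.56 = 0.7052.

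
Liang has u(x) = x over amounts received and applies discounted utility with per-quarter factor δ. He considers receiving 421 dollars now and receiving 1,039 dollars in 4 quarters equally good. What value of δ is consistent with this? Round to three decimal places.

Indifference means u(421) = δ^4 · u(1039), so δ^4 = u(421)/u(1039).
With u(x) = x: δ^4 = 421/1039 = 0.40520.
So δ = 0.40520^(1/4) ≈ 0.798.

δ ≈ 0.798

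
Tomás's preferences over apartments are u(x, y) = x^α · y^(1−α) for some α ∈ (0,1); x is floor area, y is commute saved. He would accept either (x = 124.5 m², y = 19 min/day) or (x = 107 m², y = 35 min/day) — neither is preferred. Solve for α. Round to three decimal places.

The Cobb–Douglas utilities coincide, so 124.5^α·19^(1−α) = 107^α·35^(1−α).
Rearrange to (124.5/107)^α = (35/19)^(1−α) and take logs: α·0.151477 = (1−α)·0.610909.
Thus α·(0.762386) = 0.610909, so α = 0.610909/0.762386 ≈ 0.801.

α ≈ 0.801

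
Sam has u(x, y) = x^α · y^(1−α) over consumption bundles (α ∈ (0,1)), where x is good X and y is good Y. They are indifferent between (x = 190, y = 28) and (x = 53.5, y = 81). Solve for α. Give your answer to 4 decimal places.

α ≈ 0.4560

Set the two utilities equal: 190^α·28^(1−α) = 53.5^α·81^(1−α).
Rearrange to (190/53.5)^α = (81/28)^(1−α) and take logs: α·1.2673424 = (1−α)·1.0622446.
With A = 1.2673424 and B = 1.0622446: α·A = (1−α)·B, so α = B/(A+B) = 1.0622446/2.3295870 ≈ 0.4560.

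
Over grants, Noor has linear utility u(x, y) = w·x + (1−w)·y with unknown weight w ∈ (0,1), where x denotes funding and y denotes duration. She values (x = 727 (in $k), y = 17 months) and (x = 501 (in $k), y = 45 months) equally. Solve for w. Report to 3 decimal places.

u(727,17) = u(501,45) means w·727 + (1−w)·17 = w·501 + (1−w)·45.
Collecting terms: w·226 = (1−w)·28.
The marginal rate of substitution is 28/226, so w = 28/(226+28) = 0.110.

w = 0.110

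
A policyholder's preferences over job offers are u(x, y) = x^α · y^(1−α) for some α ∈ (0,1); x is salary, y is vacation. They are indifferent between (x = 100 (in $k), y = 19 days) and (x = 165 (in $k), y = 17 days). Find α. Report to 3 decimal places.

α ≈ 0.182

Set the two utilities equal: 100^α·19^(1−α) = 165^α·17^(1−α).
Rearrange to (100/165)^α = (17/19)^(1−α) and take logs: α·-0.500775 = (1−α)·-0.111226.
Thus α·(-0.612001) = -0.111226, so α = -0.111226/-0.612001 ≈ 0.182.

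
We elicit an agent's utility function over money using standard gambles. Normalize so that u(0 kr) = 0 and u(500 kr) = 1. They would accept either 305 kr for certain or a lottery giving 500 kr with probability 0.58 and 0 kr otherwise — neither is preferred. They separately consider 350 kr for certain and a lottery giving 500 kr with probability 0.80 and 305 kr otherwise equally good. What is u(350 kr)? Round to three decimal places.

0.916

First, u(305 kr) = 0.58·u(500 kr) + 0.42·u(0 kr) = 0.58.
The second indifference gives u(350 kr) = 0.80·u(500 kr) + 0.20·u(305 kr) = 0.80·1.00 + 0.20·0.58 = 0.9160.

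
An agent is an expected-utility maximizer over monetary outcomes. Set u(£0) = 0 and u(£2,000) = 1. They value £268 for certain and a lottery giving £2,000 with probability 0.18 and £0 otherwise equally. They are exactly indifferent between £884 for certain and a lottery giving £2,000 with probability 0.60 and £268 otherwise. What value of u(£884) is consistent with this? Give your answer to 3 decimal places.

From the first indifference, u(£268) = 0.18·u(£2,000) + 0.82·u(£0) = 0.18·1 + 0.82·0 = 0.18.
Chaining: u(£884) = 0.60·1.00 + 0.40·0.18 = 0.6720.

0.672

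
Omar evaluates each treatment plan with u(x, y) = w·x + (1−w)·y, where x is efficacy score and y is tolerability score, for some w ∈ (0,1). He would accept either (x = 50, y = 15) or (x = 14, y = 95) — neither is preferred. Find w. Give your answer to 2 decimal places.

Equating utilities: w·50 + (1−w)·15 = w·14 + (1−w)·95.
Rearranging, 36·w − 80·(1−w) = 0.
Hence w = 80/(36+80) = 80/116 = 0.69.

w = 0.69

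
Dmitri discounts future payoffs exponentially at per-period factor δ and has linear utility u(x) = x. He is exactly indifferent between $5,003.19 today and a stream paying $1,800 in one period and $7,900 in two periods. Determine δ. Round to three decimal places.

Equating present values: 5003.19 = 1800δ + 7900δ².
That is, 7900δ² + 1800δ − 5003.19 = 0, a quadratic in δ.
δ = (−1800 + √(1800² + 4·7900·5003.19)) / (2·7900) = (−1800 + √161340804.00) / 15800 ≈ 0.690.

δ ≈ 0.690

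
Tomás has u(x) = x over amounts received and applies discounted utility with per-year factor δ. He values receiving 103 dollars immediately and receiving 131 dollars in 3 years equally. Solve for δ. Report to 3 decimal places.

δ ≈ 0.923

Indifference means u(103) = δ^3 · u(131), so δ^3 = u(103)/u(131).
With u(x) = x: δ^3 = 103/131 = 0.78626.
Hence δ = (0.78626)^(1/3) = 0.92297.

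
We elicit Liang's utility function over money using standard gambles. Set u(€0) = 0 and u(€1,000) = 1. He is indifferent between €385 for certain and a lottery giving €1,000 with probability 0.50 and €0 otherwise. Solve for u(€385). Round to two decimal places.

u(€385) equals the lottery's expected utility: 0.50·1 + 0.50·0 = 0.50.

0.50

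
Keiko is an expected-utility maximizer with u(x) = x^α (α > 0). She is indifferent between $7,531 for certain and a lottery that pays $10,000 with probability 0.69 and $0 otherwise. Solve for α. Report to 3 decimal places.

Since u(0) = 0, the lottery's EU is 0.69·10000^α.
Setting u(7531) equal to that: 7531^α = 0.69·10000^α ⇒ (7531/10000)^α = 0.69.
Taking logs: α·ln(7531/10000) = ln(0.69), so α = -0.371064 / -0.283557 ≈ 1.309.

α ≈ 1.309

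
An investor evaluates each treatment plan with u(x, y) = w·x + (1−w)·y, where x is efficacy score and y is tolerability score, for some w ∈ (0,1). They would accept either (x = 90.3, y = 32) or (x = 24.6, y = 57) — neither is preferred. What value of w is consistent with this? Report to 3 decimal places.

Indifference: w·90.3 + (1−w)·32 = w·24.6 + (1−w)·57.
Rearranging, 65.7·w − 25·(1−w) = 0.
The marginal rate of substitution is 25/65.7, so w = 25/(65.7+25) = 0.276.

w = 0.276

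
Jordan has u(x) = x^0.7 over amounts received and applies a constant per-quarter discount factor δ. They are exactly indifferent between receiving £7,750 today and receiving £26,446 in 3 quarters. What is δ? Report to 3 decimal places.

δ ≈ 0.751

Indifference means u(7750) = δ^3 · u(26446), so δ^3 = u(7750)/u(26446).
With u(x) = x^0.7: δ^3 = 7750^0.7/26446^0.7 = (7750/26446)^0.7 = 0.42351.
Taking the cube root: δ = 0.42351^(1/3) ≈ 0.751.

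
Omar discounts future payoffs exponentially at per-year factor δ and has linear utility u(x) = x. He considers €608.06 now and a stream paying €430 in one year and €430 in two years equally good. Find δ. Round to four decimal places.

The stream is worth 430δ + 430δ² today, so 430δ + 430δ² = 608.06.
That is, 430δ² + 430δ − 608.06 = 0, a quadratic in δ.
The positive root is δ = [−430 + √(430² + 4·430·608.06)] / (2·430) = (−430 + 1109.398)/860 ≈ 0.7900.

δ ≈ 0.7900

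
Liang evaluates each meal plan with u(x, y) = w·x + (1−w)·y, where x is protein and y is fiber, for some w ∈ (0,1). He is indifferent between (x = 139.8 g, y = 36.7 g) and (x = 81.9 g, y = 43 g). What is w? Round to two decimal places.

w = 0.10

u(139.8,36.7) = u(81.9,43) means w·139.8 + (1−w)·36.7 = w·81.9 + (1−w)·43.
Collecting terms: w·57.9 = (1−w)·6.3.
The marginal rate of substitution is 6.3/57.9, so w = 6.3/(57.9+6.3) = 0.10.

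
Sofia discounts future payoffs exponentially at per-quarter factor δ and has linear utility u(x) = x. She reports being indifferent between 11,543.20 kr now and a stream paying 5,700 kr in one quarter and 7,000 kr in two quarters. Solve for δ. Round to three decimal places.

δ ≈ 0.940

Present value of the stream is 5700·δ + 7000·δ². Indifference gives 5700δ + 7000δ² = 11543.20.
That is, 7000δ² + 5700δ − 11543.20 = 0, a quadratic in δ.
δ = (−5700 + √(5700² + 4·7000·11543.20)) / (2·7000) = (−5700 + √355699600.00) / 14000 ≈ 0.940.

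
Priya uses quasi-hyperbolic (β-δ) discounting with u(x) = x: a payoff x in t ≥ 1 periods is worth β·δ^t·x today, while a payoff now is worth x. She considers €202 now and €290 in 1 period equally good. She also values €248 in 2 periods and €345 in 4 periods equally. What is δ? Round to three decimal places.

δ ≈ 0.848

The second indifference involves only future payoffs, so β cancels: β·δ^2·248 = β·δ^4·345, giving δ^2 = 248/345 = 0.71884, so δ = 0.84784.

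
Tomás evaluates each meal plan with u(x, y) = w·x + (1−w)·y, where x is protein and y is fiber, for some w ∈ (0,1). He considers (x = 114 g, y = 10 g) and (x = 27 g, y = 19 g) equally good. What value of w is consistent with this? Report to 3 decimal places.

w = 0.094

u(114,10) = u(27,19) means w·114 + (1−w)·10 = w·27 + (1−w)·19.
w·(114−27) = (1−w)·(19−10), i.e. w·87 = (1−w)·9.
The marginal rate of substitution is 9/87, so w = 9/(87+9) = 0.094.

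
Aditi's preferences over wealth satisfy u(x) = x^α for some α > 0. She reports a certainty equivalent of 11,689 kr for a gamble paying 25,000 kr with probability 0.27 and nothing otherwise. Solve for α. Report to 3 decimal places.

The lottery's expected utility is 0.27·u(25000) + 0.73·u(0) = 0.27·25000^α (since u(0) = 0 for α > 0).
Equating: 11689^α = 0.27·25000^α, i.e. 0.4676^α = 0.27.
Take logs: α = ln 0.27 / ln(11689/25000) ≈ 1.72229.

α ≈ 1.722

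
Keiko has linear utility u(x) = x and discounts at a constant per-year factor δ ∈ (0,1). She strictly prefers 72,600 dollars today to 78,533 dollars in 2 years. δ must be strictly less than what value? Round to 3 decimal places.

δ < 0.961

Comparing present values: 72600 > δ^2·78533.
Hence δ^2 < 72600/78533 = 0.92445, and x ↦ x^(1/2) is increasing on (0,∞).
δ < 0.92445^(1/2) = 0.961.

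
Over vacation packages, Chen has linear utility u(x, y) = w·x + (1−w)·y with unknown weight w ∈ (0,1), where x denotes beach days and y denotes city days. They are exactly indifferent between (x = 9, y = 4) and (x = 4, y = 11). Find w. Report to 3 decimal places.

Indifference: w·9 + (1−w)·4 = w·4 + (1−w)·11.
w·(9−4) = (1−w)·(11−4), i.e. w·5 = (1−w)·7.
So w/(1−w) = 7/5 = 1.4000, giving w = 7/(5+7) = 0.583.

w = 0.583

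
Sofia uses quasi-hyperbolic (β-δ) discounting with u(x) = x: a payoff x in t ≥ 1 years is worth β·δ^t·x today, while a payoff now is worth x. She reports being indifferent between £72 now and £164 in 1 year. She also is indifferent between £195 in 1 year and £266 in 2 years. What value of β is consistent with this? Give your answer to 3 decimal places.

β ≈ 0.599

From the later pair, β·δ^1·195 = β·δ^2·266; dividing through, δ = 195/266 = 0.73308.
Now use the now-vs-future pair: 72 = β·δ·164 gives β = 72/(0.73308·164) ≈ 0.599.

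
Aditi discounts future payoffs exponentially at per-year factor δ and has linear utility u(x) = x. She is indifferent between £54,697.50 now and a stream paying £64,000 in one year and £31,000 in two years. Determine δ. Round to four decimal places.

δ ≈ 0.6500

Present value of the stream is 64000·δ + 31000·δ². Indifference gives 64000δ + 31000δ² = 54697.50.
That is, 31000δ² + 64000δ − 54697.50 = 0, a quadratic in δ.
By the quadratic formula (taking the positive root), δ = (−64000 + √10878490000.00) / 62000 ≈ 0.6500.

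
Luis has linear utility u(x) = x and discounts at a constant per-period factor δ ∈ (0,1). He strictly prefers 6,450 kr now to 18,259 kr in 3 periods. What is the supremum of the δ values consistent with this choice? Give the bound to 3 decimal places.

Under u(x) = x this choice says 6450 > δ^3·18259.
Hence δ^3 < 6450/18259 = 0.35325, and x ↦ x^(1/3) is increasing on (0,∞).
δ < 0.35325^(1/3) = 0.707.

δ < 0.707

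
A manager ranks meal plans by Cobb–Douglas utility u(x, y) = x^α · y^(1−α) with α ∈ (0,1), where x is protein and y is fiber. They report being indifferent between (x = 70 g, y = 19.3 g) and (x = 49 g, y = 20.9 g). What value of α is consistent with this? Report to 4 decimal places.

α ≈ 0.1825

The Cobb–Douglas utilities coincide, so 70^α·19.3^(1−α) = 49^α·20.9^(1−α).
(70/49)^α = (20.9/19.3)^(1−α); take logs: α·ln(70/49) = (1−α)·ln(20.9/19.3), i.e. α·0.3566749 = (1−α)·0.0796441.
With A = 0.3566749 and B = 0.0796441: α·A = (1−α)·B, so α = B/(A+B) = 0.0796441/0.4363190 ≈ 0.1825.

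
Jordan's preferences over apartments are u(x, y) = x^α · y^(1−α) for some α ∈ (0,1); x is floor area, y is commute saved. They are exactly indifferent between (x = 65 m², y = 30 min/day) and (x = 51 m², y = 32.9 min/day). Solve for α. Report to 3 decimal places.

α ≈ 0.276

The Cobb–Douglas utilities coincide, so 65^α·30^(1−α) = 51^α·32.9^(1−α).
Taking logs: α·ln 65 + (1−α)·ln 30 = α·ln 51 + (1−α)·ln 32.9, i.e. α·0.242562 = (1−α)·0.092275.
With A = 0.242562 and B = 0.092275: α·A = (1−α)·B, so α = B/(A+B) = 0.092275/0.334837 ≈ 0.276.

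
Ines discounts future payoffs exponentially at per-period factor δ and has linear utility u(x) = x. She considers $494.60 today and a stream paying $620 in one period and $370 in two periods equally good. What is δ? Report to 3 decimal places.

δ ≈ 0.590

Present value of the stream is 620·δ + 370·δ². Indifference gives 620δ + 370δ² = 494.60.
That is, 370δ² + 620δ − 494.60 = 0, a quadratic in δ.
The positive root is δ = [−620 + √(620² + 4·370·494.60)] / (2·370) = (−620 + 1056.602)/740 ≈ 0.590.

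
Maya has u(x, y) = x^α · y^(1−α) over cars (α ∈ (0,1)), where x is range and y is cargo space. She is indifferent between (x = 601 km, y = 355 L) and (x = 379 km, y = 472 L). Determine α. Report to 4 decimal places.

α ≈ 0.3819

Set the two utilities equal: 601^α·355^(1−α) = 379^α·472^(1−α).
(601/379)^α = (472/355)^(1−α); take logs: α·ln(601/379) = (1−α)·ln(472/355), i.e. α·0.4610587 = (1−α)·0.2848612.
So α/(1−α) = (0.2848612)/(0.4610587) = 0.6178415, and α = 0.6178415/1.6178415 ≈ 0.3819.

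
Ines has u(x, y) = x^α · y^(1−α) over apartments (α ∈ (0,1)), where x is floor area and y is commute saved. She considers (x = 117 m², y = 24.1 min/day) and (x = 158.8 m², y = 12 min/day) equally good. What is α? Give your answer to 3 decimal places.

Indifference: 117^α · 24.1^(1−α) = 158.8^α · 12^(1−α).
Taking logs: α·ln 117 + (1−α)·ln 24.1 = α·ln 158.8 + (1−α)·ln 12, i.e. α·-0.305472 = (1−α)·-0.697305.
Thus α·(-1.002777) = -0.697305, so α = -0.697305/-1.002777 ≈ 0.695.

α ≈ 0.695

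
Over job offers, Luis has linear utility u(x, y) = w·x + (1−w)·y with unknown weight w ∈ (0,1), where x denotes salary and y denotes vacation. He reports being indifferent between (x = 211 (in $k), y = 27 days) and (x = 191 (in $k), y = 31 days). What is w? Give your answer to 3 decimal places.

Indifference: w·211 + (1−w)·27 = w·191 + (1−w)·31.
Rearranging, 20·w − 4·(1−w) = 0.
The marginal rate of substitution is 4/20, so w = 4/(20+4) = 0.167.

w = 0.167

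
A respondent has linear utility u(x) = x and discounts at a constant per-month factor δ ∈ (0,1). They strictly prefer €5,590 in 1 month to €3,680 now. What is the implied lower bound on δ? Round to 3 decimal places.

δ > 0.658

The preference means 3680 < δ·5590.
Dividing through by 5590 gives δ > 0.65832.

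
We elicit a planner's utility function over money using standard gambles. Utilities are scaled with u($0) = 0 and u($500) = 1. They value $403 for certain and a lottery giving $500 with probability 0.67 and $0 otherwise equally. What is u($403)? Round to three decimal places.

0.670

The indifference gives u($403) = 0.67·u($500) + 0.33·u($0) = 0.67·1 + 0.33·0 = 0.67.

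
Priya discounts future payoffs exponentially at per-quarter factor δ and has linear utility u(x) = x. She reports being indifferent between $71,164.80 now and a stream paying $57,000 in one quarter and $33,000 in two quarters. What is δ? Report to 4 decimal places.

The stream is worth 57000δ + 33000δ² today, so 57000δ + 33000δ² = 71164.80.
Rearranged: 33000δ² + 57000δ − 71164.80 = 0.
δ = (−57000 + √(57000² + 4·33000·71164.80)) / (2·33000) = (−57000 + √12642753600.00) / 66000 ≈ 0.8400.

δ ≈ 0.8400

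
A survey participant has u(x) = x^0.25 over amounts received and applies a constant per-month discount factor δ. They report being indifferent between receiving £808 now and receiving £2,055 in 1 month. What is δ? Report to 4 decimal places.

δ ≈ 0.7919

The payoff in 1 month is discounted by δ, so u(808) = δ·u(2055) and δ = u(808)/u(2055).
Since u(x) = x^0.25, δ = (808/2055)^0.25 = 0.39319^0.25 = 0.79186.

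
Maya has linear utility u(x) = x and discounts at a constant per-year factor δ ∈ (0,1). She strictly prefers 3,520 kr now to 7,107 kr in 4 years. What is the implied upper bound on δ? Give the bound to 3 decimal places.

δ < 0.839

Comparing present values: 3520 > δ^4·7107.
So δ^4 < 3520/7107 = 0.49529; taking the 4th root of both positive sides preserves the inequality.
δ < (3520/7107)^(1/4) ≈ 0.839.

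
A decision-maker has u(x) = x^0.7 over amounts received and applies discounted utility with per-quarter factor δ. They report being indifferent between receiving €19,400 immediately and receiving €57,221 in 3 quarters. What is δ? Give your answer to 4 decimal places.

The payoff in 3 quarters is discounted by δ^3, so u(19400) = δ^3·u(57221) and δ^3 = u(19400)/u(57221).
With u(x) = x^0.7: δ^3 = 19400^0.7/57221^0.7 = (19400/57221)^0.7 = 0.46900.
So δ = 0.46900^(1/3) ≈ 0.7769.

δ ≈ 0.7769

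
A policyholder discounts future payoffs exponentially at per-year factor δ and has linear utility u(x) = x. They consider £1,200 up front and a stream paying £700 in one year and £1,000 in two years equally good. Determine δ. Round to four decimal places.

δ ≈ 0.8000

Present value of the stream is 700·δ + 1000·δ². Indifference gives 700δ + 1000δ² = 1200.
Rearranged: 1000δ² + 700δ − 1200 = 0.
δ = (−700 + √(700² + 4·1000·1200)) / (2·1000) = (−700 + √5290000.00) / 2000 ≈ 0.8000.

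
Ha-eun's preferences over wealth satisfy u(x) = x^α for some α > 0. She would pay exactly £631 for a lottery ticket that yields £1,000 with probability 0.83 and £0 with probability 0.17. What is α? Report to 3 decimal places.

α ≈ 0.405

Since u(0) = 0, the lottery's EU is 0.83·1000^α.
Indifference: 631^α = 0.83·1000^α, so (631/1000)^α = 0.83.
Taking logs: α·ln(631/1000) = ln(0.83), so α = -0.186330 / -0.460449 ≈ 0.405.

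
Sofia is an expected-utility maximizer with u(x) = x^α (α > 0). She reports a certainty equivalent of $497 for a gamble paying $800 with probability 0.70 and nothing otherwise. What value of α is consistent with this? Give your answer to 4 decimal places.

The lottery's expected utility is 0.70·u(800) + 0.30·u(0) = 0.70·800^α (since u(0) = 0 for α > 0).
Equating: 497^α = 0.70·800^α, i.e. 0.6212^α = 0.70.
Taking logs: α·ln(497/800) = ln(0.70), so α = -0.3566749 / -0.4760217 ≈ 0.7493.

α ≈ 0.7493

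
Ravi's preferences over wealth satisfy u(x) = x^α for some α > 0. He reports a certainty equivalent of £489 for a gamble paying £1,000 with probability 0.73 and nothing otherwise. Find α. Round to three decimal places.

α ≈ 0.440

EU(lottery) = 0.73·1000^α + 0.27·0 = 0.73·1000^α.
Indifference: 489^α = 0.73·1000^α, so (489/1000)^α = 0.73.
α = ln(0.73) / ln(489/1000) = -0.314711/-0.715393 ≈ 0.440.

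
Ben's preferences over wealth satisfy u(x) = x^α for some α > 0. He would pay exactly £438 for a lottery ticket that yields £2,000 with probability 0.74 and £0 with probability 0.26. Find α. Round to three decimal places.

α ≈ 0.198

EU(lottery) = 0.74·2000^α + 0.26·0 = 0.74·2000^α.
Setting u(438) equal to that: 438^α = 0.74·2000^α ⇒ (438/2000)^α = 0.74.
Taking logs: α·ln(438/2000) = ln(0.74), so α = -0.301105 / -1.518684 ≈ 0.198.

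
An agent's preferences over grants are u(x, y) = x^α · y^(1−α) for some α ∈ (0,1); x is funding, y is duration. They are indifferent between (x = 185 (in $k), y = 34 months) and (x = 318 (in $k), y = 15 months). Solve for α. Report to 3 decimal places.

α ≈ 0.602

The Cobb–Douglas utilities coincide, so 185^α·34^(1−α) = 318^α·15^(1−α).
(185/318)^α = (15/34)^(1−α); take logs: α·ln(185/318) = (1−α)·ln(15/34), i.e. α·-0.541696 = (1−α)·-0.818310.
With A = -0.541696 and B = -0.818310: α·A = (1−α)·B, so α = B/(A+B) = -0.818310/-1.360006 ≈ 0.602.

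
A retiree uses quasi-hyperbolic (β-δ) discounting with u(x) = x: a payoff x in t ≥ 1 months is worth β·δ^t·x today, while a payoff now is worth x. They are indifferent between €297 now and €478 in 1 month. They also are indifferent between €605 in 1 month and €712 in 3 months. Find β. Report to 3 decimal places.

Both payoffs in the second observation are in the future, so β drops out: δ^1·605 = δ^3·712 ⇒ δ^2 = 605/712 = 0.84972, so δ = 0.92180.
Substituting δ into 297 = β·δ·478: β = 297/(440.621) ≈ 0.674.

β ≈ 0.674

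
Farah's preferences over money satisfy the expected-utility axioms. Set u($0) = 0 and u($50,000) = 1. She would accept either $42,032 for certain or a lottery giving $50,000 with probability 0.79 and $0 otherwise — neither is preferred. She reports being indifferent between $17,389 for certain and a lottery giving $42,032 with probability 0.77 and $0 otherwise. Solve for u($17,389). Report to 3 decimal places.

0.608

The first gamble pins u($42,032): it must equal 0.79·1 + 0.21·0 = 0.79.
The second indifference gives u($17,389) = 0.77·u($42,032) + 0.23·u($0) = 0.77·0.79 + 0.23·0.00 = 0.6083.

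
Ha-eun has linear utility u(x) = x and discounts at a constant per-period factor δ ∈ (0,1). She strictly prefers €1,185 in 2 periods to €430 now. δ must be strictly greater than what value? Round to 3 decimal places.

Comparing present values: 430 < δ^2·1185.
So δ^2 > 430/1185 = 0.36287; taking the square root of both positive sides preserves the inequality.
δ > 0.36287^(1/2) = 0.602.

δ > 0.602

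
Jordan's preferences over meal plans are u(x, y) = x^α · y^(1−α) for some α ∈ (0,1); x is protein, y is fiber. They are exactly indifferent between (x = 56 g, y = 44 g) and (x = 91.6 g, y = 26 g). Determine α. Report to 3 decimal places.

Set the two utilities equal: 56^α·44^(1−α) = 91.6^α·26^(1−α).
Taking logs: α·ln 56 + (1−α)·ln 44 = α·ln 91.6 + (1−α)·ln 26, i.e. α·-0.492080 = (1−α)·-0.526093.
Thus α·(-1.018173) = -0.526093, so α = -0.526093/-1.018173 ≈ 0.517.

α ≈ 0.517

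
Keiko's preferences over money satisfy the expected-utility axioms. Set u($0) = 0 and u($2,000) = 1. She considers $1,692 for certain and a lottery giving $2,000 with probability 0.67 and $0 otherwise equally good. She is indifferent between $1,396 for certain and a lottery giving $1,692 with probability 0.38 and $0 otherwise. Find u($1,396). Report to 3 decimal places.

First, u($1,692) = 0.67·u($2,000) + 0.33·u($0) = 0.67.
The second indifference gives u($1,396) = 0.38·u($1,692) + 0.62·u($0) = 0.38·0.67 + 0.62·0.00 = 0.2546.

0.255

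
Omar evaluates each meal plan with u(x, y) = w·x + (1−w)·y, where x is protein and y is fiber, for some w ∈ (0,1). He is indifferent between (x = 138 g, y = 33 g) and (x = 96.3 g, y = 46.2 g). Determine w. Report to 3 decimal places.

Indifference: w·138 + (1−w)·33 = w·96.3 + (1−w)·46.2.
w·(138−96.3) = (1−w)·(46.2−33), i.e. w·41.7 = (1−w)·13.2.
So w/(1−w) = 13.2/41.7 = 0.3165, giving w = 13.2/(41.7+13.2) = 0.240.

w = 0.240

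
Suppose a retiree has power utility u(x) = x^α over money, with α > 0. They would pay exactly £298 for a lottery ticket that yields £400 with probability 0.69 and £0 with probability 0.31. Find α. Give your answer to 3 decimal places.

α ≈ 1.261

The lottery's expected utility is 0.69·u(400) + 0.31·u(0) = 0.69·400^α (since u(0) = 0 for α > 0).
Setting u(298) equal to that: 298^α = 0.69·400^α ⇒ (298/400)^α = 0.69.
Taking logs: α·ln(298/400) = ln(0.69), so α = -0.371064 / -0.294371 ≈ 1.261.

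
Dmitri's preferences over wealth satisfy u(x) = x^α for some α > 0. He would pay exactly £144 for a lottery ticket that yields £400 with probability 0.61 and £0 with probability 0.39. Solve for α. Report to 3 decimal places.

The lottery's expected utility is 0.61·u(400) + 0.39·u(0) = 0.61·400^α (since u(0) = 0 for α > 0).
Equating: 144^α = 0.61·400^α, i.e. 0.3600^α = 0.61.
α = ln(0.61) / ln(144/400) = -0.494296/-1.021651 ≈ 0.484.

α ≈ 0.484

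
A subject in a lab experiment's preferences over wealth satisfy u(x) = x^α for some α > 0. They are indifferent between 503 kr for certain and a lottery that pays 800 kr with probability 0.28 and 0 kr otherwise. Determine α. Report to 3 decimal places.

α ≈ 2.743

EU(lottery) = 0.28·800^α + 0.72·0 = 0.28·800^α.
Indifference: 503^α = 0.28·800^α, so (503/800)^α = 0.28.
α = ln(0.28) / ln(503/800) = -1.272966/-0.464022 ≈ 2.743.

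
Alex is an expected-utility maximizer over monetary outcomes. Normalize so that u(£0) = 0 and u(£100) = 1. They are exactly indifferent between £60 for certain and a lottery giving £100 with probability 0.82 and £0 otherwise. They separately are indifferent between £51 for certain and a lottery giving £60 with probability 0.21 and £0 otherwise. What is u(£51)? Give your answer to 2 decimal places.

0.17

First, u(£60) = 0.82·u(£100) + 0.18·u(£0) = 0.82.
Chaining: u(£51) = 0.21·0.82 + 0.79·0.00 = 0.1722.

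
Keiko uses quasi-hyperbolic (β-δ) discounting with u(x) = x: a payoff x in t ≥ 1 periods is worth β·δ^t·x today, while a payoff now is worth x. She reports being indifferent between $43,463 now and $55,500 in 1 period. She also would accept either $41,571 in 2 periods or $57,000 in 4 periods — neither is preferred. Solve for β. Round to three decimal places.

The second indifference involves only future payoffs, so β cancels: β·δ^2·41571 = β·δ^4·57000, giving δ^2 = 41571/57000 = 0.72932, so δ = 0.85400.
Now use the now-vs-future pair: 43463 = β·δ·55500 gives β = 43463/(0.85400·55500) ≈ 0.917.

β ≈ 0.917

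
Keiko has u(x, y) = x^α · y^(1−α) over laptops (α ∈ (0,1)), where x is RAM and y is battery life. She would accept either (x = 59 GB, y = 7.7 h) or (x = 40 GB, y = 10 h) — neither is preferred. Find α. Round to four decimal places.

α ≈ 0.4021

The Cobb–Douglas utilities coincide, so 59^α·7.7^(1−α) = 40^α·10^(1−α).
(59/40)^α = (10/7.7)^(1−α); take logs: α·ln(59/40) = (1−α)·ln(10/7.7), i.e. α·0.3886580 = (1−α)·0.2613648.
Thus α·(0.6500228) = 0.2613648, so α = 0.2613648/0.6500228 ≈ 0.4021.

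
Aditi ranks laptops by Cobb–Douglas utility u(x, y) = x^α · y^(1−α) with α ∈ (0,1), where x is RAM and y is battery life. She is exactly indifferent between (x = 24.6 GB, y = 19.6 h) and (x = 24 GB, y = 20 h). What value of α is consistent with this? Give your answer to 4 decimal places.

Indifference: 24.6^α · 19.6^(1−α) = 24^α · 20^(1−α).
Rearrange to (24.6/24)^α = (20/19.6)^(1−α) and take logs: α·0.0246926 = (1−α)·0.0202027.
With A = 0.0246926 and B = 0.0202027: α·A = (1−α)·B, so α = B/(A+B) = 0.0202027/0.0448953 ≈ 0.4500.

α ≈ 0.4500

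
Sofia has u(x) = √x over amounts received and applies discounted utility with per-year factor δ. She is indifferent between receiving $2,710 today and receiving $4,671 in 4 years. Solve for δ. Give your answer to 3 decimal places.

Equating discounted utilities: u(2710) = δ^4·u(4671) ⇒ δ^4 = u(2710)/u(4671).
Since u(x) = √x, δ^4 = √(2710/4671) = 0.76169.
So δ = 0.76169^(1/4) ≈ 0.934.

δ ≈ 0.934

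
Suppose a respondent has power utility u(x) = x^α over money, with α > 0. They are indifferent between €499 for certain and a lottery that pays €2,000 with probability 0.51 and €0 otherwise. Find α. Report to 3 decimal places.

α ≈ 0.485

Since u(0) = 0, the lottery's EU is 0.51·2000^α.
Indifference: 499^α = 0.51·2000^α, so (499/2000)^α = 0.51.
α = ln(0.51) / ln(499/2000) = -0.673345/-1.388296 ≈ 0.485.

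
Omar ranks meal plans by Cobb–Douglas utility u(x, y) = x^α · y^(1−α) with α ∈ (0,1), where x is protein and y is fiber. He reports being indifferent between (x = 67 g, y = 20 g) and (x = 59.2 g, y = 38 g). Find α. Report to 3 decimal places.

α ≈ 0.838

Set the two utilities equal: 67^α·20^(1−α) = 59.2^α·38^(1−α).
Rearrange to (67/59.2)^α = (38/20)^(1−α) and take logs: α·0.123771 = (1−α)·0.641854.
So α/(1−α) = (0.641854)/(0.123771) = 5.185819, and α = 5.185819/6.185819 ≈ 0.838.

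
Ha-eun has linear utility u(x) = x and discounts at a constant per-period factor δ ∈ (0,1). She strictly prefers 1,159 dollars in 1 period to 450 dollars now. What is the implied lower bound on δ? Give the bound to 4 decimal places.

The preference means 450 < δ·1159.
So δ > 450/1159 = 0.38827.

δ > 0.3883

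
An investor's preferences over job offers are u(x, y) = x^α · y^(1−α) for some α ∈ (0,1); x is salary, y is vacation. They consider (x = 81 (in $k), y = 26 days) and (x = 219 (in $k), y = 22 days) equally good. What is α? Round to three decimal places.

α ≈ 0.144

The Cobb–Douglas utilities coincide, so 81^α·26^(1−α) = 219^α·22^(1−α).
(81/219)^α = (22/26)^(1−α); take logs: α·ln(81/219) = (1−α)·ln(22/26), i.e. α·-0.994623 = (1−α)·-0.167054.
With A = -0.994623 and B = -0.167054: α·A = (1−α)·B, so α = B/(A+B) = -0.167054/-1.161677 ≈ 0.144.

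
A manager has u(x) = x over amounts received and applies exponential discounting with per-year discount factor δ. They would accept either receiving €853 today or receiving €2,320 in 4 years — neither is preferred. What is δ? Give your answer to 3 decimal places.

The payoff in 4 years is discounted by δ^4, so u(853) = δ^4·u(2320) and δ^4 = u(853)/u(2320).
With u(x) = x: δ^4 = 853/2320 = 0.36767.
Hence δ = (0.36767)^(1/4) = 0.77869.

δ ≈ 0.779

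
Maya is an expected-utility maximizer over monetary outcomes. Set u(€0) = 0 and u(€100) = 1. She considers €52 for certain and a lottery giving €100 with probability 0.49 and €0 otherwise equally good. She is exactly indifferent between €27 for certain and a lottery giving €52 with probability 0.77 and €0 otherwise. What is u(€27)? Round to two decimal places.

The first gamble pins u(€52): it must equal 0.49·1 + 0.51·0 = 0.49.
Then u(€27) = 0.77·u(€52) + 0.23·u(€0) = 0.77·0.49 + 0.23·0.00 = 0.3773.

0.38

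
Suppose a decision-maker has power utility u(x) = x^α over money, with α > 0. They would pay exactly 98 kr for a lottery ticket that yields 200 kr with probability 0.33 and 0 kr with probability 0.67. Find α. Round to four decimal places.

α ≈ 1.5542

The lottery's expected utility is 0.33·u(200) + 0.67·u(0) = 0.33·200^α (since u(0) = 0 for α > 0).
Setting u(98) equal to that: 98^α = 0.33·200^α ⇒ (98/200)^α = 0.33.
α = ln(0.33) / ln(98/200) = -1.1086626/-0.7133499 ≈ 1.5542.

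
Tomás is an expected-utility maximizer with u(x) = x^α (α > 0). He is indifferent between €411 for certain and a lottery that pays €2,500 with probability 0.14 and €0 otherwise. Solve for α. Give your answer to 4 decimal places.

α ≈ 1.0890

Since u(0) = 0, the lottery's EU is 0.14·2500^α.
Setting u(411) equal to that: 411^α = 0.14·2500^α ⇒ (411/2500)^α = 0.14.
α = ln(0.14) / ln(411/2500) = -1.9661129/-1.8054528 ≈ 1.0890.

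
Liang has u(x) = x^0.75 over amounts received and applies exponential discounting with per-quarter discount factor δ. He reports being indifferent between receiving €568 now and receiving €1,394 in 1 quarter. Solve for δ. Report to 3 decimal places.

δ ≈ 0.510

The payoff in 1 quarter is discounted by δ, so u(568) = δ·u(1394) and δ = u(568)/u(1394).
Since u(x) = x^0.75, δ = (568/1394)^0.75 = 0.40746^0.75 = 0.50999.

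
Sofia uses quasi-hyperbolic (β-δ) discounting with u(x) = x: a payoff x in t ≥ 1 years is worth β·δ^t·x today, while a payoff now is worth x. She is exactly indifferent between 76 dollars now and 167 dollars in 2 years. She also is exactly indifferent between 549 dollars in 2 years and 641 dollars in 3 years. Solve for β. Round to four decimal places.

β ≈ 0.6204

The second indifference involves only future payoffs, so β cancels: β·δ^2·549 = β·δ^3·641, giving δ = 549/641 = 0.85647.
Now use the now-vs-future pair: 76 = β·δ^2·167 gives β = 76/(0.73355·167) ≈ 0.6204.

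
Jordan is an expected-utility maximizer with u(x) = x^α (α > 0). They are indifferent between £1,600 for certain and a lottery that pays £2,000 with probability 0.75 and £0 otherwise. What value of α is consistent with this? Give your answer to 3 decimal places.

α ≈ 1.289

Since u(0) = 0, the lottery's EU is 0.75·2000^α.
Equating: 1600^α = 0.75·2000^α, i.e. 0.8000^α = 0.75.
α = ln(0.75) / ln(1600/2000) = -0.287682/-0.223144 ≈ 1.289.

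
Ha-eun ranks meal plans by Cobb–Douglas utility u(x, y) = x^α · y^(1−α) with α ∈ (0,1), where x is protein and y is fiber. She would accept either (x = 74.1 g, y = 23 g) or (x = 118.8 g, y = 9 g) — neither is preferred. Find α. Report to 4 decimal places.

α ≈ 0.6653

Indifference: 74.1^α · 23^(1−α) = 118.8^α · 9^(1−α).
(74.1/118.8)^α = (9/23)^(1−α); take logs: α·ln(74.1/118.8) = (1−α)·ln(9/23), i.e. α·-0.4720259 = (1−α)·-0.9382696.
Thus α·(-1.4102955) = -0.9382696, so α = -0.9382696/-1.4102955 ≈ 0.6653.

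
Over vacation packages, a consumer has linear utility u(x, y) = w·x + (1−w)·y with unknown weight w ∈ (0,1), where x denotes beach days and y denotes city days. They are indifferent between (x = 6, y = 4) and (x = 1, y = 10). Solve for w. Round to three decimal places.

Indifference: w·6 + (1−w)·4 = w·1 + (1−w)·10.
Rearranging, 5·w − 6·(1−w) = 0.
So w/(1−w) = 6/5 = 1.2000, giving w = 6/(5+6) = 0.545.

w = 0.545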